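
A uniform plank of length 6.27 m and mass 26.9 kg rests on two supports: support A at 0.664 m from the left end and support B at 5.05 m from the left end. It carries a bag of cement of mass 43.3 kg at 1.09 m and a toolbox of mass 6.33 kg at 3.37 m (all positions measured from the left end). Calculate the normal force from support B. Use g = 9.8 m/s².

About support A:
Beam weight: 26.9 × 9.8 = 263.6 N down at 3.135 m → arm 2.471 m, τ = 263.6 × 2.471 = 651.4 N·m clockwise.
Bag of cement: 43.3 × 9.8 = 424.3 N down at 1.09 m → arm 0.426 m, τ = 424.3 × 0.426 = 180.8 N·m clockwise.
Toolbox: 6.33 × 9.8 = 62.03 N down at 3.37 m → arm 2.706 m, τ = 62.03 × 2.706 = 167.9 N·m clockwise.
Net load moment about support A = 1000 N·m clockwise.
Reaction R at support B is upward at 5.05 m, arm 4.386 m → moment R × 4.386 counterclockwise.
Στ = 0 ⇒ R × 4.386 = 1000 ⇒ R = 228 N.

R_B ≈ 228 N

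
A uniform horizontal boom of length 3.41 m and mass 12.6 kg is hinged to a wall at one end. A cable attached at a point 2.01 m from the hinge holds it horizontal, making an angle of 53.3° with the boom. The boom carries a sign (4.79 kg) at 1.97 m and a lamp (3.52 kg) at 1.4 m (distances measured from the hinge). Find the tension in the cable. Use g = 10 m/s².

T ≈ 222 N

Take moments about the hinge.
Beam weight: 12.6 × 10 = 126 N down at 1.705 m → arm 1.705 m, τ = 126 × 1.705 = 214.8 N·m clockwise.
Sign: 4.79 × 10 = 47.9 N down at 1.97 m → arm 1.97 m, τ = 47.9 × 1.97 = 94.36 N·m clockwise.
Lamp: 3.52 × 10 = 35.2 N down at 1.4 m → arm 1.4 m, τ = 35.2 × 1.4 = 49.28 N·m clockwise.
Total clockwise load moment = 358.4 N·m.
The cable tension T acts at 2.01 m; only its component perpendicular to the boom, T sinθ, produces torque. sin 53.3° = 0.8018.
Setting net torque to zero: T × 2.01 × 0.8018 = 358.4 → T = 358.4 / 1.612 = 222 N.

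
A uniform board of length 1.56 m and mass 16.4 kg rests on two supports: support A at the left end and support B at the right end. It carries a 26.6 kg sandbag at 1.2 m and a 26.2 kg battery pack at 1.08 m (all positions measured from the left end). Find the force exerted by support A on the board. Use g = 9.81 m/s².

Sum moments about support B (its reaction then has zero moment arm).
Beam weight: 16.4 × 9.81 = 160.9 N down at 0.78 m → arm 0.78 m, τ = 160.9 × 0.78 = 125.5 N·m counterclockwise.
Sandbag: 26.6 × 9.81 = 260.9 N down at 1.2 m → arm 0.36 m, τ = 260.9 × 0.36 = 93.92 N·m counterclockwise.
Battery pack: 26.2 × 9.81 = 257 N down at 1.08 m → arm 0.48 m, τ = 257 × 0.48 = 123.4 N·m counterclockwise.
Net load moment about support B = 342.8 N·m counterclockwise.
Reaction R at support A is upward at 0 m, arm 1.56 m → moment R × 1.56 clockwise.
Στ = 0 ⇒ R × 1.56 = 342.8 ⇒ R = 220 N.

R_A ≈ 220 N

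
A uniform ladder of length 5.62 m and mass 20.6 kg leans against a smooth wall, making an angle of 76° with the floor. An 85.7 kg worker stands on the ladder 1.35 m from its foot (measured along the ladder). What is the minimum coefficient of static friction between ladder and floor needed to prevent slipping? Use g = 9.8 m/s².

μ_min ≈ 0.0724

About the foot of the ladder:
Ladder weight 20.6×9.8 = 201.9 N acts at 2.81 m along the ladder; its horizontal arm is 2.81·cos76° = 0.6798 m → τ = 137.3 N·m clockwise.
Worker: 85.7×9.8 = 839.9 N at 1.35 m → arm 0.3266 m → τ = 274.3 N·m clockwise.
Wall normal N acts horizontally at the top; its moment arm is the height L sinθ = 5.62·sin76° = 5.453 m, counterclockwise.
For rotational equilibrium, N × 5.453 = 411.6, so N = 75.48 N.
ΣFx = 0 ⇒ f = N_wall = 75.48 N. ΣFy = 0 ⇒ N_floor = 1042 N.
μ_min = f / N_floor = 75.48 / 1042 = 0.0724.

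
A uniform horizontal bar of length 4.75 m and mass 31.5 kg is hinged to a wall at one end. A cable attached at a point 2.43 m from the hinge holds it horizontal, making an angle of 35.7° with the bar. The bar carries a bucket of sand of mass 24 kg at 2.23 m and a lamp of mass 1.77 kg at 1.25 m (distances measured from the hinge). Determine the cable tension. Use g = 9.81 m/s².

Choose the hinge as the axis so the unknown hinge reaction has zero arm there.
Beam weight: 31.5 × 9.81 = 309 N down at 2.375 m → arm 2.375 m, τ = 309 × 2.375 = 733.9 N·m clockwise.
Bucket of sand: 24 × 9.81 = 235.4 N down at 2.23 m → arm 2.23 m, τ = 235.4 × 2.23 = 524.9 N·m clockwise.
Lamp: 1.77 × 9.81 = 17.36 N down at 1.25 m → arm 1.25 m, τ = 17.36 × 1.25 = 21.7 N·m clockwise.
Total clockwise load moment = 1280 N·m.
The cable tension T acts at 2.43 m; only its component perpendicular to the bar, T sinθ, produces torque. sin 35.7° = 0.5835.
Balancing moments: T × 2.43 × 0.5835 = 1280, giving T = 1280 / 1.418 = 903 N.

T ≈ 903 N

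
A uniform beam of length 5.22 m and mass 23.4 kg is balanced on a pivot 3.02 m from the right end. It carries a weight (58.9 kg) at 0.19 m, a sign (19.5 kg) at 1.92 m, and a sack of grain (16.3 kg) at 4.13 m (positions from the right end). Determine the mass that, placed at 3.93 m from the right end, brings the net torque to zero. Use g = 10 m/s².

m ≈ 197 kg

Sum moments about the pivot (at 3.02 m from the right end) (the support reaction has zero arm there).
Beam weight: 23.4 × 10 = 234 N down at 2.61 m → arm 0.41 m, τ = 234 × 0.41 = 95.94 N·m clockwise.
Weight: 58.9 × 10 = 589 N down at 0.19 m → arm 2.83 m, τ = 589 × 2.83 = 1667 N·m clockwise.
Sign: 19.5 × 10 = 195 N down at 1.92 m → arm 1.1 m, τ = 195 × 1.1 = 214.5 N·m clockwise.
Sack of grain: 16.3 × 10 = 163 N down at 4.13 m → arm 1.11 m, τ = 163 × 1.11 = 180.9 N·m counterclockwise.
Net moment of known loads = 1797 N·m clockwise.
An unknown mass m at 3.93 m has arm 0.91 m; its moment is m·g·0.91 counterclockwise.
Στ = 0 ⇒ m × 10 × 0.91 = 1797 ⇒ m = 1797 / (10 × 0.91) = 197 kg.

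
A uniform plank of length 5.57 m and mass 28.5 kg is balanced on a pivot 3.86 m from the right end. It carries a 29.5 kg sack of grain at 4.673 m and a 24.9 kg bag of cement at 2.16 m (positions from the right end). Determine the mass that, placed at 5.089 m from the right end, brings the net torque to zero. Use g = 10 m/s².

m ≈ 39.9 kg

About the pivot (at 3.86 m from the right end):
Beam weight: 28.5 × 10 = 285 N down at 2.785 m → arm 1.075 m, τ = 285 × 1.075 = 306.4 N·m clockwise.
Sack of grain: 29.5 × 10 = 295 N down at 4.673 m → arm 0.813 m, τ = 295 × 0.813 = 239.8 N·m counterclockwise.
Bag of cement: 24.9 × 10 = 249 N down at 2.16 m → arm 1.7 m, τ = 249 × 1.7 = 423.3 N·m clockwise.
Net moment of known loads = 489.9 N·m clockwise.
An unknown mass m at 5.089 m has arm 1.229 m; its moment is m·g·1.229 counterclockwise.
Στ = 0 ⇒ m × 10 × 1.229 = 489.9 ⇒ m = 489.9 / (10 × 1.229) = 39.9 kg.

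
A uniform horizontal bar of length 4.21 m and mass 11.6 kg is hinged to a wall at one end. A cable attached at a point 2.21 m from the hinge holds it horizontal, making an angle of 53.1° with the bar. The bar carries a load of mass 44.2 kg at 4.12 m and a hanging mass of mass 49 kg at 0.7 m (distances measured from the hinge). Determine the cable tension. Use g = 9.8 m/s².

Choose the hinge as the axis so the unknown hinge reaction has zero arm there.
Beam weight: 11.6 × 9.8 = 113.7 N down at 2.105 m → arm 2.105 m, τ = 113.7 × 2.105 = 239.3 N·m clockwise.
Load: 44.2 × 9.8 = 433.2 N down at 4.12 m → arm 4.12 m, τ = 433.2 × 4.12 = 1785 N·m clockwise.
Hanging mass: 49 × 9.8 = 480.2 N down at 0.7 m → arm 0.7 m, τ = 480.2 × 0.7 = 336.1 N·m clockwise.
Total clockwise load moment = 2360 N·m.
The cable tension T acts at 2.21 m; only its component perpendicular to the bar, T sinθ, produces torque. sin 53.1° = 0.7997.
Setting net torque to zero: T × 2.21 × 0.7997 = 2360 → T = 2360 / 1.767 = 1340 N.

T ≈ 1340 N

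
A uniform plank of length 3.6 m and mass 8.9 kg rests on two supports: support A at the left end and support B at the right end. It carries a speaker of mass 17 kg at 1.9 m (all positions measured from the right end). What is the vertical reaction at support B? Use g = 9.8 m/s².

Taking torques about support A:
Beam weight: 8.9 × 9.8 = 87.22 N down at 1.8 m → arm 1.8 m, τ = 87.22 × 1.8 = 157 N·m clockwise.
Speaker: 17 × 9.8 = 166.6 N down at 1.9 m → arm 1.7 m, τ = 166.6 × 1.7 = 283.2 N·m clockwise.
Net load moment about support A = 440.2 N·m clockwise.
Reaction R at support B is upward at 0 m, arm 3.6 m → moment R × 3.6 counterclockwise.
Στ = 0 ⇒ R × 3.6 = 440.2 ⇒ R = 122 N.

R_B ≈ 122 N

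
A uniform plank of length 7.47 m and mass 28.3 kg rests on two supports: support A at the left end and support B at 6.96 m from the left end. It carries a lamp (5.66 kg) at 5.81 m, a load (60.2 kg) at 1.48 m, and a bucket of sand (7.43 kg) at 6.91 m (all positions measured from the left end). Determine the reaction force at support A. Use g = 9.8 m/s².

About support B:
Beam weight: 28.3 × 9.8 = 277.3 N down at 3.735 m → arm 3.225 m, τ = 277.3 × 3.225 = 894.3 N·m counterclockwise.
Lamp: 5.66 × 9.8 = 55.47 N down at 5.81 m → arm 1.15 m, τ = 55.47 × 1.15 = 63.79 N·m counterclockwise.
Load: 60.2 × 9.8 = 590 N down at 1.48 m → arm 5.48 m, τ = 590 × 5.48 = 3233 N·m counterclockwise.
Bucket of sand: 7.43 × 9.8 = 72.81 N down at 6.91 m → arm 0.05 m, τ = 72.81 × 0.05 = 3.641 N·m counterclockwise.
Net load moment about support B = 4195 N·m counterclockwise.
Reaction R at support A is upward at 0 m, arm 6.96 m → moment R × 6.96 clockwise.
Στ = 0 ⇒ R × 6.96 = 4195 ⇒ R = 603 N.

R_A ≈ 603 N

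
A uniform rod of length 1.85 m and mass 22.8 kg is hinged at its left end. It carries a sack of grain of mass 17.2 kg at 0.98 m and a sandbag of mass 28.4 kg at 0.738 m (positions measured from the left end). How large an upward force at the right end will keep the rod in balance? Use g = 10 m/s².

F ≈ 318 N

Taking torques about the left end:
Beam weight: 22.8 × 10 = 228 N down at 0.925 m → arm 0.925 m, τ = 228 × 0.925 = 210.9 N·m clockwise.
Sack of grain: 17.2 × 10 = 172 N down at 0.98 m → arm 0.98 m, τ = 172 × 0.98 = 168.6 N·m clockwise.
Sandbag: 28.4 × 10 = 284 N down at 0.738 m → arm 0.738 m, τ = 284 × 0.738 = 209.6 N·m clockwise.
Net moment of the loads = 589.1 N·m clockwise.
The upward force F acts at the right end, arm 1.85 m, giving F × 1.85 counterclockwise.
For rotational equilibrium, F × 1.85 = 589.1, so F = 589.1 / 1.85 = 318 N.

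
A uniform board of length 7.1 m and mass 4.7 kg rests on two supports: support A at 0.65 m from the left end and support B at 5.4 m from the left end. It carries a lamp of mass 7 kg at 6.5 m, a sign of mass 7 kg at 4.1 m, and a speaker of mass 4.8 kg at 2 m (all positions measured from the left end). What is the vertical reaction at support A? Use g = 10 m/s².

Taking torques about support B:
Beam weight: 4.7 × 10 = 47 N down at 3.55 m → arm 1.85 m, τ = 47 × 1.85 = 86.95 N·m counterclockwise.
Lamp: 7 × 10 = 70 N down at 6.5 m → arm 1.1 m, τ = 70 × 1.1 = 77 N·m clockwise.
Sign: 7 × 10 = 70 N down at 4.1 m → arm 1.3 m, τ = 70 × 1.3 = 91 N·m counterclockwise.
Speaker: 4.8 × 10 = 48 N down at 2 m → arm 3.4 m, τ = 48 × 3.4 = 163.2 N·m counterclockwise.
Net load moment about support B = 264.1 N·m counterclockwise.
Reaction R at support A is upward at 0.65 m, arm 4.75 m → moment R × 4.75 clockwise.
For rotational equilibrium, R × 4.75 = 264.1, so R = 55.6 N.

R_A ≈ 55.6 N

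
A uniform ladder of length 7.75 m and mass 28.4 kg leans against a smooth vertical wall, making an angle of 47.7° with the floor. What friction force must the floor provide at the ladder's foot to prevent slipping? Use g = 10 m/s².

f ≈ 129 N

About the foot of the ladder:
Ladder weight 28.4×10 = 284 N acts at 3.875 m along the ladder; its horizontal arm is 3.875·cos47.7° = 2.608 m → τ = 740.7 N·m clockwise.
Wall normal N acts horizontally at the top; its moment arm is the height L sinθ = 7.75·sin47.7° = 5.732 m, counterclockwise.
Στ = 0 ⇒ N × 5.732 = 740.7 ⇒ N = 129 N.
ΣFx = 0: friction at the foot balances the wall's push, so f = N_wall = 129 N.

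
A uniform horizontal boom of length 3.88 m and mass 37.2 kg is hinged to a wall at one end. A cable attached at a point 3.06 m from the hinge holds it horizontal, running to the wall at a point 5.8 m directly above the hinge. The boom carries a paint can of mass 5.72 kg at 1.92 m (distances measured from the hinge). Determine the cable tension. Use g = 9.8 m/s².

Taking torques about the hinge:
Beam weight: 37.2 × 9.8 = 364.6 N down at 1.94 m → arm 1.94 m, τ = 364.6 × 1.94 = 707.3 N·m clockwise.
Paint can: 5.72 × 9.8 = 56.06 N down at 1.92 m → arm 1.92 m, τ = 56.06 × 1.92 = 107.6 N·m clockwise.
Total clockwise load moment = 814.9 N·m.
The cable tension T acts at 3.06 m; only its component perpendicular to the boom, T sinθ, produces torque. sinθ = h/√(h²+d²) = 5.8/√(5.8²+3.06²) = 0.8845.
Setting net torque to zero: T × 3.06 × 0.8845 = 814.9 → T = 814.9 / 2.707 = 301 N.

T ≈ 301 N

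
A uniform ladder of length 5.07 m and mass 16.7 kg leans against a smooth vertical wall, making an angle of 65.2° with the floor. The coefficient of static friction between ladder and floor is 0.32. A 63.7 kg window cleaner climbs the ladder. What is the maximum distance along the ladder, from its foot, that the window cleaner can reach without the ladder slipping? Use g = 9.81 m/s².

Choose the foot of the ladder as the axis so the floor normal and friction both act there and drop out.
Ladder weight 16.7×9.81 = 163.8 N acts at 2.535 m along the ladder; its horizontal arm is 2.535·cos65.2° = 1.063 m → τ = 174.1 N·m clockwise.
Window cleaner weight 63.7×9.81 = 624.9 N at distance d → arm d·cos65.2° → τ = 624.9·d·0.4195 clockwise.
Wall normal N at the top has arm L sinθ = 4.602 m counterclockwise, so Στ = 0 gives N·4.602 = 174.1 + 262.1·d.
ΣFy = 0 ⇒ N_floor = 788.7 N, so the maximum friction is μ_s·N_floor = 0.32×788.7 = 252.4 N. ΣFx = 0 ⇒ N_wall = f, so at the slipping point N = 252.4 N.
Substituting: 252.4×4.602 = 174.1 + 262.1·d ⇒ d = (1162 − 174.1) / 262.1 = 3.77 m.

d ≈ 3.77 m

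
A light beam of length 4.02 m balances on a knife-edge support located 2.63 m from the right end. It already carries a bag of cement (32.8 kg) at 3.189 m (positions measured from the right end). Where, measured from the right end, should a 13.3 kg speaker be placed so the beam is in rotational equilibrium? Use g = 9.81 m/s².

x ≈ 1.25 m from the right end

Sum moments about the knife-edge support (at 2.63 m from the right end) (the support reaction has zero arm there).
Bag of cement: 32.8 × 9.81 = 321.8 N down at 3.189 m → arm 0.559 m, τ = 321.8 × 0.559 = 179.9 N·m counterclockwise.
Net moment of existing loads = 179.9 N·m counterclockwise.
The speaker weighs 13.3 × 9.81 = 130.5 N and must supply an equal clockwise moment, so its lever arm about the knife-edge support is 179.9 / 130.5 = 1.38 m.
That puts it at 2.63 − 1.38 = 1.25 m from the right end.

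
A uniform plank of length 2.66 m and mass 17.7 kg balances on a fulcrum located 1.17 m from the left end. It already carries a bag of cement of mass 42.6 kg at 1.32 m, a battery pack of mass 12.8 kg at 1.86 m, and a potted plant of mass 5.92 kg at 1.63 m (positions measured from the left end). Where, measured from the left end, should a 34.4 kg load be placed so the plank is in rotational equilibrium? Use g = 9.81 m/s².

Choose the fulcrum (at 1.17 m from the left end) as the axis so the support reaction has zero arm there.
Beam weight: 17.7 × 9.81 = 173.6 N down at 1.33 m → arm 0.16 m, τ = 173.6 × 0.16 = 27.78 N·m clockwise.
Bag of cement: 42.6 × 9.81 = 417.9 N down at 1.32 m → arm 0.15 m, τ = 417.9 × 0.15 = 62.68 N·m clockwise.
Battery pack: 12.8 × 9.81 = 125.6 N down at 1.86 m → arm 0.69 m, τ = 125.6 × 0.69 = 86.66 N·m clockwise.
Potted plant: 5.92 × 9.81 = 58.08 N down at 1.63 m → arm 0.46 m, τ = 58.08 × 0.46 = 26.72 N·m clockwise.
Net moment of existing loads = 203.8 N·m clockwise.
The load weighs 34.4 × 9.81 = 337.5 N and must supply an equal counterclockwise moment, so its lever arm about the fulcrum is 203.8 / 337.5 = 0.604 m.
That puts it at 1.17 − 0.604 = 0.566 m from the left end.

x ≈ 0.566 m from the left end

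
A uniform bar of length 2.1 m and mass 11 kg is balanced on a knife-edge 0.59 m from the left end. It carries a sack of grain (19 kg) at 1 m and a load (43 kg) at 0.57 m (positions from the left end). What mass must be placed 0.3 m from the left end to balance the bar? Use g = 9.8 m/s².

Sum moments about the knife-edge (at 0.59 m from the left end) (the support reaction has zero arm there).
Beam weight: 11 × 9.8 = 107.8 N down at 1.05 m → arm 0.46 m, τ = 107.8 × 0.46 = 49.59 N·m clockwise.
Sack of grain: 19 × 9.8 = 186.2 N down at 1 m → arm 0.41 m, τ = 186.2 × 0.41 = 76.34 N·m clockwise.
Load: 43 × 9.8 = 421.4 N down at 0.57 m → arm 0.02 m, τ = 421.4 × 0.02 = 8.428 N·m counterclockwise.
Net moment of known loads = 117.5 N·m clockwise.
An unknown mass m at 0.3 m has arm 0.29 m; its moment is m·g·0.29 counterclockwise.
Στ = 0 ⇒ m × 9.8 × 0.29 = 117.5 ⇒ m = 117.5 / (9.8 × 0.29) = 41.3 kg.

m ≈ 41.3 kg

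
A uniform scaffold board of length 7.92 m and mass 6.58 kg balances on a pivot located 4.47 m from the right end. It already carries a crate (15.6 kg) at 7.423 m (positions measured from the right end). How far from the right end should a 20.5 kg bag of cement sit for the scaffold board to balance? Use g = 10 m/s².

Sum moments about the pivot (at 4.47 m from the right end) (the support reaction has zero arm there).
Beam weight: 6.58 × 10 = 65.8 N down at 3.96 m → arm 0.51 m, τ = 65.8 × 0.51 = 33.56 N·m clockwise.
Crate: 15.6 × 10 = 156 N down at 7.423 m → arm 2.953 m, τ = 156 × 2.953 = 460.7 N·m counterclockwise.
Net moment of existing loads = 427.1 N·m counterclockwise.
The bag of cement weighs 20.5 × 10 = 205 N and must supply an equal clockwise moment, so its lever arm about the pivot is 427.1 / 205 = 2.08 m.
That puts it at 4.47 − 2.08 = 2.39 m from the right end.

x ≈ 2.39 m from the right end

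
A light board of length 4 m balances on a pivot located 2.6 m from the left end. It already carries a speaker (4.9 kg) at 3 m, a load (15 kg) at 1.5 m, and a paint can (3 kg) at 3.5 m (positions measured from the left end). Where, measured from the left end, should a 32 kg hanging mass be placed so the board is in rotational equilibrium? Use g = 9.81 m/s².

x ≈ 2.97 m from the left end

Take moments about the pivot (at 2.6 m from the left end).
Speaker: 4.9 × 9.81 = 48.07 N down at 3 m → arm 0.4 m, τ = 48.07 × 0.4 = 19.23 N·m clockwise.
Load: 15 × 9.81 = 147.2 N down at 1.5 m → arm 1.1 m, τ = 147.2 × 1.1 = 161.9 N·m counterclockwise.
Paint can: 3 × 9.81 = 29.43 N down at 3.5 m → arm 0.9 m, τ = 29.43 × 0.9 = 26.49 N·m clockwise.
Net moment of existing loads = 116.2 N·m counterclockwise.
The hanging mass weighs 32 × 9.81 = 313.9 N and must supply an equal clockwise moment, so its lever arm about the pivot is 116.2 / 313.9 = 0.37 m.
That puts it at 2.6 + 0.37 = 2.97 m from the left end.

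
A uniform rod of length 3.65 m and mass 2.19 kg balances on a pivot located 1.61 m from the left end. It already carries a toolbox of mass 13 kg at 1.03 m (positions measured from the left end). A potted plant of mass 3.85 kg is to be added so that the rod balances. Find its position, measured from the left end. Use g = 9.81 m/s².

x ≈ 3.45 m from the left end

Take moments about the pivot (at 1.61 m from the left end).
Beam weight: 2.19 × 9.81 = 21.48 N down at 1.825 m → arm 0.215 m, τ = 21.48 × 0.215 = 4.618 N·m clockwise.
Toolbox: 13 × 9.81 = 127.5 N down at 1.03 m → arm 0.58 m, τ = 127.5 × 0.58 = 73.95 N·m counterclockwise.
Net moment of existing loads = 69.33 N·m counterclockwise.
The potted plant weighs 3.85 × 9.81 = 37.77 N and must supply an equal clockwise moment, so its lever arm about the pivot is 69.33 / 37.77 = 1.84 m.
That puts it at 1.61 + 1.84 = 3.45 m from the left end.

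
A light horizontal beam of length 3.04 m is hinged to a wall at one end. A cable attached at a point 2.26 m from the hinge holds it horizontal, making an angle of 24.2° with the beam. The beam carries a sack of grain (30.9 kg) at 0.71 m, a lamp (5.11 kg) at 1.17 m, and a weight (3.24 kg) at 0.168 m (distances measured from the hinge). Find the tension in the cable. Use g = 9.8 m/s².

T ≈ 301 N

About the hinge:
Sack of grain: 30.9 × 9.8 = 302.8 N down at 0.71 m → arm 0.71 m, τ = 302.8 × 0.71 = 215 N·m clockwise.
Lamp: 5.11 × 9.8 = 50.08 N down at 1.17 m → arm 1.17 m, τ = 50.08 × 1.17 = 58.59 N·m clockwise.
Weight: 3.24 × 9.8 = 31.75 N down at 0.168 m → arm 0.168 m, τ = 31.75 × 0.168 = 5.334 N·m clockwise.
Total clockwise load moment = 278.9 N·m.
The cable tension T acts at 2.26 m; only its component perpendicular to the beam, T sinθ, produces torque. sin 24.2° = 0.4099.
For rotational equilibrium, T × 2.26 × 0.4099 = 278.9, so T = 278.9 / 0.9264 = 301 N.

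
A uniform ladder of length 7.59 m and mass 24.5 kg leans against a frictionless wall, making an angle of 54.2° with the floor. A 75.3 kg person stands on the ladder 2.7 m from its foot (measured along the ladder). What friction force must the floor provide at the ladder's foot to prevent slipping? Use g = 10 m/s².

Sum moments about the foot of the ladder (the floor normal and friction both act there and drop out).
Ladder weight 24.5×10 = 245 N acts at 3.795 m along the ladder; its horizontal arm is 3.795·cos54.2° = 2.22 m → τ = 543.9 N·m clockwise.
Person: 75.3×10 = 753 N at 2.7 m → arm 1.579 m → τ = 1189 N·m clockwise.
Wall normal N acts horizontally at the top; its moment arm is the height L sinθ = 7.59·sin54.2° = 6.156 m, counterclockwise.
For rotational equilibrium, N × 6.156 = 1733, so N = 282 N.
ΣFx = 0: friction at the foot balances the wall's push, so f = N_wall = 282 N.

f ≈ 282 N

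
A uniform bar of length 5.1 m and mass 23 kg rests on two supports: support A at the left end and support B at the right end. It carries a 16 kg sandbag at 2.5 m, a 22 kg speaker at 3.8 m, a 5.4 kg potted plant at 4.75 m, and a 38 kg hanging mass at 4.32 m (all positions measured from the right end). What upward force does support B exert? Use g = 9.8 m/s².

Taking torques about support A:
Beam weight: 23 × 9.8 = 225.4 N down at 2.55 m → arm 2.55 m, τ = 225.4 × 2.55 = 574.8 N·m clockwise.
Sandbag: 16 × 9.8 = 156.8 N down at 2.5 m → arm 2.6 m, τ = 156.8 × 2.6 = 407.7 N·m clockwise.
Speaker: 22 × 9.8 = 215.6 N down at 3.8 m → arm 1.3 m, τ = 215.6 × 1.3 = 280.3 N·m clockwise.
Potted plant: 5.4 × 9.8 = 52.92 N down at 4.75 m → arm 0.35 m, τ = 52.92 × 0.35 = 18.52 N·m clockwise.
Hanging mass: 38 × 9.8 = 372.4 N down at 4.32 m → arm 0.78 m, τ = 372.4 × 0.78 = 290.5 N·m clockwise.
Net load moment about support A = 1572 N·m clockwise.
Reaction R at support B is upward at 0 m, arm 5.1 m → moment R × 5.1 counterclockwise.
For rotational equilibrium, R × 5.1 = 1572, so R = 308 N.

R_B ≈ 308 N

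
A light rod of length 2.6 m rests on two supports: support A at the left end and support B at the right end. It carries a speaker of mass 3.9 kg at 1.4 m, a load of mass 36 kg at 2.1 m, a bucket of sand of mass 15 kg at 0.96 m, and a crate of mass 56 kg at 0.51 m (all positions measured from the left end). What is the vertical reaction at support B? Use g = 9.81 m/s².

R_B ≈ 468 N

About support A:
Speaker: 3.9 × 9.81 = 38.26 N down at 1.4 m → arm 1.4 m, τ = 38.26 × 1.4 = 53.56 N·m clockwise.
Load: 36 × 9.81 = 353.2 N down at 2.1 m → arm 2.1 m, τ = 353.2 × 2.1 = 741.7 N·m clockwise.
Bucket of sand: 15 × 9.81 = 147.2 N down at 0.96 m → arm 0.96 m, τ = 147.2 × 0.96 = 141.3 N·m clockwise.
Crate: 56 × 9.81 = 549.4 N down at 0.51 m → arm 0.51 m, τ = 549.4 × 0.51 = 280.2 N·m clockwise.
Net load moment about support A = 1217 N·m clockwise.
Reaction R at support B is upward at 2.6 m, arm 2.6 m → moment R × 2.6 counterclockwise.
Balancing moments: R × 2.6 = 1217, giving R = 468 N.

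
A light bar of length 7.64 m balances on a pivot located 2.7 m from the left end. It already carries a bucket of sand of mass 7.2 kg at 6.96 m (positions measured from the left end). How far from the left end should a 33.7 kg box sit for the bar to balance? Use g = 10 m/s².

x ≈ 1.79 m from the left end

Sum moments about the pivot (at 2.7 m from the left end) (the support reaction has zero arm there).
Bucket of sand: 7.2 × 10 = 72 N down at 6.96 m → arm 4.26 m, τ = 72 × 4.26 = 306.7 N·m clockwise.
Net moment of existing loads = 306.7 N·m clockwise.
The box weighs 33.7 × 10 = 337 N and must supply an equal counterclockwise moment, so its lever arm about the pivot is 306.7 / 337 = 0.91 m.
That puts it at 2.7 − 0.91 = 1.79 m from the left end.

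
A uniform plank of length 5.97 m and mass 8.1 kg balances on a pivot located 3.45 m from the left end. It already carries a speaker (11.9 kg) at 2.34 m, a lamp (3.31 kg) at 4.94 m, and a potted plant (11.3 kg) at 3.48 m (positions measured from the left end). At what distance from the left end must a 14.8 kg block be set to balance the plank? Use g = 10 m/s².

x ≈ 4.24 m from the left end

Choose the pivot (at 3.45 m from the left end) as the axis so the support reaction has zero arm there.
Beam weight: 8.1 × 10 = 81 N down at 2.985 m → arm 0.465 m, τ = 81 × 0.465 = 37.66 N·m counterclockwise.
Speaker: 11.9 × 10 = 119 N down at 2.34 m → arm 1.11 m, τ = 119 × 1.11 = 132.1 N·m counterclockwise.
Lamp: 3.31 × 10 = 33.1 N down at 4.94 m → arm 1.49 m, τ = 33.1 × 1.49 = 49.32 N·m clockwise.
Potted plant: 11.3 × 10 = 113 N down at 3.48 m → arm 0.03 m, τ = 113 × 0.03 = 3.39 N·m clockwise.
Net moment of existing loads = 117 N·m counterclockwise.
The block weighs 14.8 × 10 = 148 N and must supply an equal clockwise moment, so its lever arm about the pivot is 117 / 148 = 0.791 m.
That puts it at 3.45 + 0.791 = 4.24 m from the left end.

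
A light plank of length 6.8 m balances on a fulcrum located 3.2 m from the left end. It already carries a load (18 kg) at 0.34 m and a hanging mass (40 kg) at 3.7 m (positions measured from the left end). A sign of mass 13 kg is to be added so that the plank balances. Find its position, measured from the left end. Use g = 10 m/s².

Choose the fulcrum (at 3.2 m from the left end) as the axis so the support reaction has zero arm there.
Load: 18 × 10 = 180 N down at 0.34 m → arm 2.86 m, τ = 180 × 2.86 = 514.8 N·m counterclockwise.
Hanging mass: 40 × 10 = 400 N down at 3.7 m → arm 0.5 m, τ = 400 × 0.5 = 200 N·m clockwise.
Net moment of existing loads = 314.8 N·m counterclockwise.
The sign weighs 13 × 10 = 130 N and must supply an equal clockwise moment, so its lever arm about the fulcrum is 314.8 / 130 = 2.42 m.
That puts it at 3.2 + 2.42 = 5.62 m from the left end.

x ≈ 5.62 m from the left end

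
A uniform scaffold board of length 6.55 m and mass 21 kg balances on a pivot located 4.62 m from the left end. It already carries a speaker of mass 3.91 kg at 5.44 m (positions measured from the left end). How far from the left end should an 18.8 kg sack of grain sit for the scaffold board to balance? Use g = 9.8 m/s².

Choose the pivot (at 4.62 m from the left end) as the axis so the support reaction has zero arm there.
Beam weight: 21 × 9.8 = 205.8 N down at 3.275 m → arm 1.345 m, τ = 205.8 × 1.345 = 276.8 N·m counterclockwise.
Speaker: 3.91 × 9.8 = 38.32 N down at 5.44 m → arm 0.82 m, τ = 38.32 × 0.82 = 31.42 N·m clockwise.
Net moment of existing loads = 245.4 N·m counterclockwise.
The sack of grain weighs 18.8 × 9.8 = 184.2 N and must supply an equal clockwise moment, so its lever arm about the pivot is 245.4 / 184.2 = 1.33 m.
That puts it at 4.62 + 1.33 = 5.95 m from the left end.

x ≈ 5.95 m from the left end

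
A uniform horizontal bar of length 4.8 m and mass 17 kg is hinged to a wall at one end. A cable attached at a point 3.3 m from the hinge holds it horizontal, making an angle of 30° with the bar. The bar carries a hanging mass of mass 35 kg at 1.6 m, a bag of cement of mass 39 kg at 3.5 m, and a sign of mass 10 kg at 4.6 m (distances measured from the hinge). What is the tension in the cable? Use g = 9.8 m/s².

Sum moments about the hinge (the unknown hinge reaction has zero arm there).
Beam weight: 17 × 9.8 = 166.6 N down at 2.4 m → arm 2.4 m, τ = 166.6 × 2.4 = 399.8 N·m clockwise.
Hanging mass: 35 × 9.8 = 343 N down at 1.6 m → arm 1.6 m, τ = 343 × 1.6 = 548.8 N·m clockwise.
Bag of cement: 39 × 9.8 = 382.2 N down at 3.5 m → arm 3.5 m, τ = 382.2 × 3.5 = 1338 N·m clockwise.
Sign: 10 × 9.8 = 98 N down at 4.6 m → arm 4.6 m, τ = 98 × 4.6 = 450.8 N·m clockwise.
Total clockwise load moment = 2737 N·m.
The cable tension T acts at 3.3 m; only its component perpendicular to the bar, T sinθ, produces torque. sin 30° = 0.5.
Στ = 0 ⇒ T × 3.3 × 0.5 = 2737 ⇒ T = 2737 / 1.65 = 1660 N.

T ≈ 1660 N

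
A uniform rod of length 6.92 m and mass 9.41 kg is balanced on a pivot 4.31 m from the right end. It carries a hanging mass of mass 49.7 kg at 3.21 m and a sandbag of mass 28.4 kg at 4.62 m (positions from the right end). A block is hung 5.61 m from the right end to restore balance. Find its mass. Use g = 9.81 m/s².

m ≈ 41.4 kg

Sum moments about the pivot (at 4.31 m from the right end) (the support reaction has zero arm there).
Beam weight: 9.41 × 9.81 = 92.31 N down at 3.46 m → arm 0.85 m, τ = 92.31 × 0.85 = 78.46 N·m clockwise.
Hanging mass: 49.7 × 9.81 = 487.6 N down at 3.21 m → arm 1.1 m, τ = 487.6 × 1.1 = 536.4 N·m clockwise.
Sandbag: 28.4 × 9.81 = 278.6 N down at 4.62 m → arm 0.31 m, τ = 278.6 × 0.31 = 86.37 N·m counterclockwise.
Net moment of known loads = 528.5 N·m clockwise.
An unknown mass m at 5.61 m has arm 1.3 m; its moment is m·g·1.3 counterclockwise.
Balancing moments: m × 9.81 × 1.3 = 528.5, giving m = 528.5 / (9.81 × 1.3) = 41.4 kg.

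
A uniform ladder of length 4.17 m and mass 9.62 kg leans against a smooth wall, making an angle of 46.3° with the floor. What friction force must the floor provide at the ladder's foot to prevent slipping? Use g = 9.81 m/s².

Choose the foot of the ladder as the axis so the floor normal and friction both act there and drop out.
Ladder weight 9.62×9.81 = 94.37 N acts at 2.085 m along the ladder; its horizontal arm is 2.085·cos46.3° = 1.44 m → τ = 135.9 N·m clockwise.
Wall normal N acts horizontally at the top; its moment arm is the height L sinθ = 4.17·sin46.3° = 3.015 m, counterclockwise.
For rotational equilibrium, N × 3.015 = 135.9, so N = 45.1 N.
ΣFx = 0: friction at the foot balances the wall's push, so f = N_wall = 45.1 N.

f ≈ 45.1 N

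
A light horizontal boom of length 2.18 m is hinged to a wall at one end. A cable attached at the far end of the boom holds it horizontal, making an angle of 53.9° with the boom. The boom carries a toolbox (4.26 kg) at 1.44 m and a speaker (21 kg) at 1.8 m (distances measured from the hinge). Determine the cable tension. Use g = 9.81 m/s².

T ≈ 245 N

Taking torques about the hinge:
Toolbox: 4.26 × 9.81 = 41.79 N down at 1.44 m → arm 1.44 m, τ = 41.79 × 1.44 = 60.18 N·m clockwise.
Speaker: 21 × 9.81 = 206 N down at 1.8 m → arm 1.8 m, τ = 206 × 1.8 = 370.8 N·m clockwise.
Total clockwise load moment = 431 N·m.
The cable tension T acts at 2.18 m; only its component perpendicular to the boom, T sinθ, produces torque. sin 53.9° = 0.808.
Στ = 0 ⇒ T × 2.18 × 0.808 = 431 ⇒ T = 431 / 1.761 = 245 N.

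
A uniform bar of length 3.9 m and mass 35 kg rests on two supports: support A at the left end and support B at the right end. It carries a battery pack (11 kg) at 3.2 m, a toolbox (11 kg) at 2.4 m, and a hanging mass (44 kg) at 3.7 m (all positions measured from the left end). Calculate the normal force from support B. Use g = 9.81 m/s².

Sum moments about support A (its reaction then has zero moment arm).
Beam weight: 35 × 9.81 = 343.4 N down at 1.95 m → arm 1.95 m, τ = 343.4 × 1.95 = 669.6 N·m clockwise.
Battery pack: 11 × 9.81 = 107.9 N down at 3.2 m → arm 3.2 m, τ = 107.9 × 3.2 = 345.3 N·m clockwise.
Toolbox: 11 × 9.81 = 107.9 N down at 2.4 m → arm 2.4 m, τ = 107.9 × 2.4 = 259 N·m clockwise.
Hanging mass: 44 × 9.81 = 431.6 N down at 3.7 m → arm 3.7 m, τ = 431.6 × 3.7 = 1597 N·m clockwise.
Net load moment about support A = 2871 N·m clockwise.
Reaction R at support B is upward at 3.9 m, arm 3.9 m → moment R × 3.9 counterclockwise.
Setting net torque to zero: R × 3.9 = 2871 → R = 736 N.

R_B ≈ 736 N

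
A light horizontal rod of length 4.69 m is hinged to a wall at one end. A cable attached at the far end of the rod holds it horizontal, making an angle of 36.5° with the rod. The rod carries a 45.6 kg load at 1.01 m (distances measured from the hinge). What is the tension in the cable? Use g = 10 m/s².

T ≈ 165 N

Take moments about the hinge.
Load: 45.6 × 10 = 456 N down at 1.01 m → arm 1.01 m, τ = 456 × 1.01 = 460.6 N·m clockwise.
Total clockwise load moment = 460.6 N·m.
The cable tension T acts at 4.69 m; only its component perpendicular to the rod, T sinθ, produces torque. sin 36.5° = 0.5948.
For rotational equilibrium, T × 4.69 × 0.5948 = 460.6, so T = 460.6 / 2.79 = 165 N.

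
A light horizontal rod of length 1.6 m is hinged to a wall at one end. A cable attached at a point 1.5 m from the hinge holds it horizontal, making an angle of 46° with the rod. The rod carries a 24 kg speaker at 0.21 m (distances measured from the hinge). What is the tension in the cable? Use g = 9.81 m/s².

Take moments about the hinge.
Speaker: 24 × 9.81 = 235.4 N down at 0.21 m → arm 0.21 m, τ = 235.4 × 0.21 = 49.43 N·m clockwise.
Total clockwise load moment = 49.43 N·m.
The cable tension T acts at 1.5 m; only its component perpendicular to the rod, T sinθ, produces torque. sin 46° = 0.7193.
Στ = 0 ⇒ T × 1.5 × 0.7193 = 49.43 ⇒ T = 49.43 / 1.079 = 45.8 N.

T ≈ 45.8 N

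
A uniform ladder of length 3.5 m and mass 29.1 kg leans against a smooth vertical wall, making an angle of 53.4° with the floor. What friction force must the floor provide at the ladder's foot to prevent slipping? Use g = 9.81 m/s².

Choose the foot of the ladder as the axis so the floor normal and friction both act there and drop out.
Ladder weight 29.1×9.81 = 285.5 N acts at 1.75 m along the ladder; its horizontal arm is 1.75·cos53.4° = 1.043 m → τ = 297.8 N·m clockwise.
Wall normal N acts horizontally at the top; its moment arm is the height L sinθ = 3.5·sin53.4° = 2.81 m, counterclockwise.
Setting net torque to zero: N × 2.81 = 297.8 → N = 106 N.
ΣFx = 0: friction at the foot balances the wall's push, so f = N_wall = 106 N.

f ≈ 106 N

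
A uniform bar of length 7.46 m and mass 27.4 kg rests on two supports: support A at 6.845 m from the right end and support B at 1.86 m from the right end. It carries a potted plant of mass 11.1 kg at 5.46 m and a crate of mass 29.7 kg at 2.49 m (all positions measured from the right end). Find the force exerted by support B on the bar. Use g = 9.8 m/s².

R_B ≈ 452 N

About support A:
Beam weight: 27.4 × 9.8 = 268.5 N down at 3.73 m → arm 3.115 m, τ = 268.5 × 3.115 = 836.4 N·m clockwise.
Potted plant: 11.1 × 9.8 = 108.8 N down at 5.46 m → arm 1.385 m, τ = 108.8 × 1.385 = 150.7 N·m clockwise.
Crate: 29.7 × 9.8 = 291.1 N down at 2.49 m → arm 4.355 m, τ = 291.1 × 4.355 = 1268 N·m clockwise.
Net load moment about support A = 2255 N·m clockwise.
Reaction R at support B is upward at 1.86 m, arm 4.985 m → moment R × 4.985 counterclockwise.
Στ = 0 ⇒ R × 4.985 = 2255 ⇒ R = 452 N.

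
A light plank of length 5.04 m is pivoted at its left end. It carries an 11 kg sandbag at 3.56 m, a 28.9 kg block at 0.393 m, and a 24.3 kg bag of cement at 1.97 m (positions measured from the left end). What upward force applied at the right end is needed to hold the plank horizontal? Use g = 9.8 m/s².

About the left end:
Sandbag: 11 × 9.8 = 107.8 N down at 3.56 m → arm 3.56 m, τ = 107.8 × 3.56 = 383.8 N·m clockwise.
Block: 28.9 × 9.8 = 283.2 N down at 0.393 m → arm 0.393 m, τ = 283.2 × 0.393 = 111.3 N·m clockwise.
Bag of cement: 24.3 × 9.8 = 238.1 N down at 1.97 m → arm 1.97 m, τ = 238.1 × 1.97 = 469.1 N·m clockwise.
Net moment of the loads = 964.2 N·m clockwise.
The upward force F acts at the right end, arm 5.04 m, giving F × 5.04 counterclockwise.
For rotational equilibrium, F × 5.04 = 964.2, so F = 964.2 / 5.04 = 191 N.

F ≈ 191 N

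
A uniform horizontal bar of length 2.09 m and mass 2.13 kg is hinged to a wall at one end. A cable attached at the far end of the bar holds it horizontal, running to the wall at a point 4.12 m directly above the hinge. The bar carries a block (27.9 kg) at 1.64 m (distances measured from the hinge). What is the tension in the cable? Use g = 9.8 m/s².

T ≈ 252 N

About the hinge:
Beam weight: 2.13 × 9.8 = 20.87 N down at 1.045 m → arm 1.045 m, τ = 20.87 × 1.045 = 21.81 N·m clockwise.
Block: 27.9 × 9.8 = 273.4 N down at 1.64 m → arm 1.64 m, τ = 273.4 × 1.64 = 448.4 N·m clockwise.
Total clockwise load moment = 470.2 N·m.
The cable tension T acts at 2.09 m; only its component perpendicular to the bar, T sinθ, produces torque. sinθ = h/√(h²+d²) = 4.12/√(4.12²+2.09²) = 0.8918.
For rotational equilibrium, T × 2.09 × 0.8918 = 470.2, so T = 470.2 / 1.864 = 252 N.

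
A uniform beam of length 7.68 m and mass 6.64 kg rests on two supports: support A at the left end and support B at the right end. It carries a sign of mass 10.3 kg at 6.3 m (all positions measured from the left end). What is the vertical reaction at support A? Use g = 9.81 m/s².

R_A ≈ 50.7 N

Take moments about support B.
Beam weight: 6.64 × 9.81 = 65.14 N down at 3.84 m → arm 3.84 m, τ = 65.14 × 3.84 = 250.1 N·m counterclockwise.
Sign: 10.3 × 9.81 = 101 N down at 6.3 m → arm 1.38 m, τ = 101 × 1.38 = 139.4 N·m counterclockwise.
Net load moment about support B = 389.5 N·m counterclockwise.
Reaction R at support A is upward at 0 m, arm 7.68 m → moment R × 7.68 clockwise.
For rotational equilibrium, R × 7.68 = 389.5, so R = 50.7 N.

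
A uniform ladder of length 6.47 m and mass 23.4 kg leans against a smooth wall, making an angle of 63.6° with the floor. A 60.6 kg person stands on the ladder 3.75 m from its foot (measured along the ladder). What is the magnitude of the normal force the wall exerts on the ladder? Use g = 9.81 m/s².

Choose the foot of the ladder as the axis so the floor normal and friction both act there and drop out.
Ladder weight 23.4×9.81 = 229.6 N acts at 3.235 m along the ladder; its horizontal arm is 3.235·cos63.6° = 1.438 m → τ = 330.2 N·m clockwise.
Person: 60.6×9.81 = 594.5 N at 3.75 m → arm 1.667 m → τ = 991 N·m clockwise.
Wall normal N acts horizontally at the top; its moment arm is the height L sinθ = 6.47·sin63.6° = 5.795 m, counterclockwise.
Στ = 0 ⇒ N × 5.795 = 1321 ⇒ N = 228 N.

N_wall ≈ 228 N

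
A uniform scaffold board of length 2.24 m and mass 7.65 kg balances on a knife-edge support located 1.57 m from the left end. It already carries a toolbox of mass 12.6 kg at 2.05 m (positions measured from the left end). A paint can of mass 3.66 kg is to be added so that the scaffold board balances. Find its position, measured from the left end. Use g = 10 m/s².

Sum moments about the knife-edge support (at 1.57 m from the left end) (the support reaction has zero arm there).
Beam weight: 7.65 × 10 = 76.5 N down at 1.12 m → arm 0.45 m, τ = 76.5 × 0.45 = 34.43 N·m counterclockwise.
Toolbox: 12.6 × 10 = 126 N down at 2.05 m → arm 0.48 m, τ = 126 × 0.48 = 60.48 N·m clockwise.
Net moment of existing loads = 26.05 N·m clockwise.
The paint can weighs 3.66 × 10 = 36.6 N and must supply an equal counterclockwise moment, so its lever arm about the knife-edge support is 26.05 / 36.6 = 0.712 m.
That puts it at 1.57 − 0.712 = 0.858 m from the left end.

x ≈ 0.858 m from the left end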